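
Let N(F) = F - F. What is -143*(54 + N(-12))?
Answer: -7722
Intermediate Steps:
N(F) = 0
-143*(54 + N(-12)) = -143*(54 + 0) = -143*54 = -7722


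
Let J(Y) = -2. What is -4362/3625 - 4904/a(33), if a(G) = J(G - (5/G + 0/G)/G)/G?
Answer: 293316138/3625 ≈ 80915.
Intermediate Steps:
a(G) = -2/G
-4362/3625 - 4904/a(33) = -4362/3625 - 4904/((-2/33)) = -4362*1/3625 - 4904/((-2*1/33)) = -4362/3625 - 4904/(-2/33) = -4362/3625 - 4904*(-33/2) = -4362/3625 + 80916 = 293316138/3625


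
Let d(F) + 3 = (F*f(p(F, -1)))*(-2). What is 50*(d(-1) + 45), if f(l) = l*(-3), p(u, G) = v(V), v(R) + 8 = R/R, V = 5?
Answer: 4200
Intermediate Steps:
v(R) = -7 (v(R) = -8 + R/R = -8 + 1 = -7)
p(u, G) = -7
f(l) = -3*l
d(F) = -3 - 42*F (d(F) = -3 + (F*(-3*(-7)))*(-2) = -3 + (F*21)*(-2) = -3 + (21*F)*(-2) = -3 - 42*F)
50*(d(-1) + 45) = 50*((-3 - 42*(-1)) + 45) = 50*((-3 + 42) + 45) = 50*(39 + 45) = 50*84 = 4200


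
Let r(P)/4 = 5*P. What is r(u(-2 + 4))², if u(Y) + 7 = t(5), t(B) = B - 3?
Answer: 10000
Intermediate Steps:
t(B) = -3 + B
u(Y) = -5 (u(Y) = -7 + (-3 + 5) = -7 + 2 = -5)
r(P) = 20*P (r(P) = 4*(5*P) = 20*P)
r(u(-2 + 4))² = (20*(-5))² = (-100)² = 10000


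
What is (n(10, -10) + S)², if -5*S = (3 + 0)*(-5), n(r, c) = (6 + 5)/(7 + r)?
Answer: 3844/289 ≈ 13.301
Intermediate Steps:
n(r, c) = 11/(7 + r)
S = 3 (S = -(3 + 0)*(-5)/5 = -3*(-5)/5 = -⅕*(-15) = 3)
(n(10, -10) + S)² = (11/(7 + 10) + 3)² = (11/17 + 3)² = (62/17)² = 3844/289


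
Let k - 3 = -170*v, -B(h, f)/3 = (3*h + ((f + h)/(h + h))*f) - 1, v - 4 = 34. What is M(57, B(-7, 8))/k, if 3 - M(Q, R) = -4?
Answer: -7/6457 ≈ -0.0010841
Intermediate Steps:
v = 38 (v = 4 + 34 = 38)
B(h, f) = 3 - 9*h - 3*f*(f + h)/(2*h) (B(h, f) = -3*((3*h + ((f + h)/(h + h))*f) - 1) = -3*((3*h + ((f + h)/((2*h)))*f) - 1) = -3*((3*h + ((f + h)*(1/(2*h)))*f) - 1) = -3*((3*h + ((f + h)/(2*h))*f) - 1) = -3*((3*h + f*(f + h)/(2*h)) - 1) = -3*(-1 + 3*h + f*(f + h)/(2*h)) = 3 - 9*h - 3*f*(f + h)/(2*h))
M(Q, R) = 7 (M(Q, R) = 3 - 1*(-4) = 3 + 4 = 7)
k = -6457 (k = 3 - 170*38 = 3 - 6460 = -6457)
M(57, B(-7, 8))/k = 7/(-6457) = 7*(-1/6457) = -7/6457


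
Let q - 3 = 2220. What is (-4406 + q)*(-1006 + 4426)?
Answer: -7465860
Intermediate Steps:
q = 2223 (q = 3 + 2220 = 2223)
(-4406 + q)*(-1006 + 4426) = (-4406 + 2223)*(-1006 + 4426) = -2183*3420 = -7465860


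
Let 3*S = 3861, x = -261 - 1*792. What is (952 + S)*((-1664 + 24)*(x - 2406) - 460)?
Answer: 12700279700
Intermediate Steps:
x = -1053 (x = -261 - 792 = -1053)
S = 1287 (S = (⅓)*3861 = 1287)
(952 + S)*((-1664 + 24)*(x - 2406) - 460) = (952 + 1287)*((-1664 + 24)*(-1053 - 2406) - 460) = 2239*(-1640*(-3459) - 460) = 2239*(5672760 - 460) = 2239*5672300 = 12700279700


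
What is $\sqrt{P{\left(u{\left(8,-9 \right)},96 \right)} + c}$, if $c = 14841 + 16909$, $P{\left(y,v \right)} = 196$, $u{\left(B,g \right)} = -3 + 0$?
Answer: $\sqrt{31946} \approx 178.73$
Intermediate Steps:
$u{\left(B,g \right)} = -3$
$c = 31750$
$\sqrt{P{\left(u{\left(8,-9 \right)},96 \right)} + c} = \sqrt{196 + 31750} = \sqrt{31946}$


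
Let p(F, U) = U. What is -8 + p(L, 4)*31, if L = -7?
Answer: 116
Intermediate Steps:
-8 + p(L, 4)*31 = -8 + 4*31 = -8 + 124 = 116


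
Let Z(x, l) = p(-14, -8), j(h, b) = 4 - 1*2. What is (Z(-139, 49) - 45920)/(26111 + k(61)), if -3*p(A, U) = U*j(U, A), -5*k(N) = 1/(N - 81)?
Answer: -13774400/7833303 ≈ -1.7584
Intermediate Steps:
k(N) = -1/(5*(-81 + N)) (k(N) = -1/(5*(N - 81)) = -1/(5*(-81 + N)))
j(h, b) = 2 (j(h, b) = 4 - 2 = 2)
p(A, U) = -2*U/3 (p(A, U) = -U*2/3 = -2*U/3)
Z(x, l) = 16/3 (Z(x, l) = -2/3*(-8) = 16/3)
(Z(-139, 49) - 45920)/(26111 + k(61)) = (16/3 - 45920)/(26111 - 1/(-405 + 5*61)) = -137744/(3*(26111 - 1/(-405 + 305))) = -137744/(3*(26111 - 1/(-100))) = -137744/(3*(26111 - 1*(-1/100))) = -137744/(3*(26111 + 1/100)) = -137744/(3*2611101/100) = -137744/3*100/2611101 = -13774400/7833303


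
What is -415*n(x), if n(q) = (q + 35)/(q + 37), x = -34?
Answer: -415/3 ≈ -138.33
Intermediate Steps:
n(q) = (35 + q)/(37 + q)
-415*n(x) = -415*(35 - 34)/(37 - 34) = -415/3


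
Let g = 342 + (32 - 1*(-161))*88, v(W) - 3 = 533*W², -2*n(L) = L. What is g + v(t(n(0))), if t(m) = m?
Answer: 17329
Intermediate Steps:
n(L) = -L/2
v(W) = 3 + 533*W²
g = 17326 (g = 342 + (32 + 161)*88 = 342 + 193*88 = 342 + 16984 = 17326)
g + v(t(n(0))) = 17326 + (3 + 533*(-½*0)²) = 17326 + (3 + 533*0²) = 17326 + (3 + 533*0) = 17326 + (3 + 0) = 17326 + 3 = 17329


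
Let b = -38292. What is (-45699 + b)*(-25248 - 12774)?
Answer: 3193505802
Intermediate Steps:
(-45699 + b)*(-25248 - 12774) = (-45699 - 38292)*(-25248 - 12774) = -83991*(-38022) = 3193505802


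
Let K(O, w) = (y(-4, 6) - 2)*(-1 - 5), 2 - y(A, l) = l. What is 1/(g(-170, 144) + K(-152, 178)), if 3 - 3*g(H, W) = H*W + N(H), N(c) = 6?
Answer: 1/8195 ≈ 0.00012203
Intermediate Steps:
y(A, l) = 2 - l
g(H, W) = -1 - H*W/3 (g(H, W) = 1 - (H*W + 6)/3 = 1 - (6 + H*W)/3 = 1 + (-2 - H*W/3) = -1 - H*W/3)
K(O, w) = 36 (K(O, w) = ((2 - 1*6) - 2)*(-1 - 5) = ((2 - 6) - 2)*(-6) = (-4 - 2)*(-6) = -6*(-6) = 36)
1/(g(-170, 144) + K(-152, 178)) = 1/((-1 - ⅓*(-170)*144) + 36) = 1/((-1 + 8160) + 36) = 1/(8159 + 36) = 1/8195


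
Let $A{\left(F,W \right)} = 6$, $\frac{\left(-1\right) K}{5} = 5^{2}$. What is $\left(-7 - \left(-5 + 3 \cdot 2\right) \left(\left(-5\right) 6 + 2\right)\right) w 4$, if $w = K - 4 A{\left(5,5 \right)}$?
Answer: $-12516$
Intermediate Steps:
$K = -125$ ($K = - 5 \cdot 5^{2} = \left(-5\right) 25 = -125$)
$w = -149$ ($w = -125 - 24 = -149$)
$\left(-7 - \left(-5 + 3 \cdot 2\right) \left(\left(-5\right) 6 + 2\right)\right) w 4 = \left(-7 - \left(-5 + 3 \cdot 2\right) \left(\left(-5\right) 6 + 2\right)\right) \left(-149\right) 4 = \left(-7 - \left(-5 + 6\right) \left(-30 + 2\right)\right) \left(-149\right) 4 = \left(-7 - 1 \left(-28\right)\right) \left(-149\right) 4 = \left(-7 - -28\right) \left(-149\right) 4 = \left(-7 + 28\right) \left(-149\right) 4 = 21 \left(-149\right) 4 = \left(-3129\right) 4 = -12516$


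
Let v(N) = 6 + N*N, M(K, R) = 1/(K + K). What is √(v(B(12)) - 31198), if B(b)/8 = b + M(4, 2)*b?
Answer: 2*I*√4882 ≈ 139.74*I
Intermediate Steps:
M(K, R) = 1/(2*K)
B(b) = 9*b (B(b) = 8*(b + ((½)/4)*b) = 8*(b + ((½)*(¼))*b) = 8*(b + b/8) = 8*(9*b/8) = 9*b)
v(N) = 6 + N²
√(v(B(12)) - 31198) = √((6 + (9*12)²) - 31198) = √((6 + 108²) - 31198) = √((6 + 11664) - 31198) = √(11670 - 31198) = √(-19528) = 2*I*√4882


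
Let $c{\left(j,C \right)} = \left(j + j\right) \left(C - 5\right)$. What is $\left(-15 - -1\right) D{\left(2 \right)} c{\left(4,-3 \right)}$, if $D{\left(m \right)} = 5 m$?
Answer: $8960$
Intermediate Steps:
$c{\left(j,C \right)} = 2 j \left(-5 + C\right)$
$\left(-15 - -1\right) D{\left(2 \right)} c{\left(4,-3 \right)} = \left(-15 - -1\right) 5 \cdot 2 \cdot 2 \cdot 4 \left(-5 - 3\right) = \left(-15 + 1\right) 10 \cdot 2 \cdot 4 \left(-8\right) = \left(-14\right) 10 \left(-64\right) = \left(-140\right) \left(-64\right) = 8960$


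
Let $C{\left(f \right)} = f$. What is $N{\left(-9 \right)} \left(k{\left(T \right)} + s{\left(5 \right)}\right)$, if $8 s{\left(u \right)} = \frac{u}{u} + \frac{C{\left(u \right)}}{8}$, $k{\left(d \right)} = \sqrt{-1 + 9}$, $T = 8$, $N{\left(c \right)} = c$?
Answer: $- \frac{117}{64} - 18 \sqrt{2} \approx -27.284$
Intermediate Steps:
$k{\left(d \right)} = 2 \sqrt{2}$ ($k{\left(d \right)} = \sqrt{8} = 2 \sqrt{2}$)
$s{\left(u \right)} = \frac{1}{8} + \frac{u}{64}$ ($s{\left(u \right)} = \frac{\frac{u}{u} + \frac{u}{8}}{8} = \frac{1 + u \frac{1}{8}}{8} = \frac{1 + \frac{u}{8}}{8} = \frac{1}{8} + \frac{u}{64}$)
$N{\left(-9 \right)} \left(k{\left(T \right)} + s{\left(5 \right)}\right) = - 9 \left(2 \sqrt{2} + \left(\frac{1}{8} + \frac{1}{64} \cdot 5\right)\right) = - 9 \left(2 \sqrt{2} + \left(\frac{1}{8} + \frac{5}{64}\right)\right) = - 9 \left(2 \sqrt{2} + \frac{13}{64}\right) = - 9 \left(\frac{13}{64} + 2 \sqrt{2}\right) = - \frac{117}{64} - 18 \sqrt{2}$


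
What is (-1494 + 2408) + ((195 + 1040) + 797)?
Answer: 2946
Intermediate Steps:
(-1494 + 2408) + ((195 + 1040) + 797) = 914 + (1235 + 797) = 914 + 2032 = 2946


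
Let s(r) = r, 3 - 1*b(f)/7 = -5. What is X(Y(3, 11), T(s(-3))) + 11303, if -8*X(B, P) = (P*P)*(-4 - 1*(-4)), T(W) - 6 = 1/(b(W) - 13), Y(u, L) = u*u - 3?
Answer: 11303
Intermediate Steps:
b(f) = 56 (b(f) = 21 - 7*(-5) = 21 + 35 = 56)
Y(u, L) = -3 + u² (Y(u, L) = u² - 3 = -3 + u²)
T(W) = 259/43 (T(W) = 6 + 1/(56 - 13) = 6 + 1/43 = 259/43)
X(B, P) = 0 (X(B, P) = -P*P*(-4 - 1*(-4))/8 = -P²*(-4 + 4)/8 = -P²*0/8 = -⅛*0 = 0)
X(Y(3, 11), T(s(-3))) + 11303 = 0 + 11303 = 11303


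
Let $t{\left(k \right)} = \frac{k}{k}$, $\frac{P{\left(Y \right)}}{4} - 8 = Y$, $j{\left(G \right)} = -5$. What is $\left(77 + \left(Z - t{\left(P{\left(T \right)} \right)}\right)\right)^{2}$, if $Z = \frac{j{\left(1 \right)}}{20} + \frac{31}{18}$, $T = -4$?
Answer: $\frac{7778521}{1296} \approx 6001.9$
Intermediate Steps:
$Z = \frac{53}{36}$ ($Z = - \frac{5}{20} + \frac{31}{18} = \left(-5\right) \frac{1}{20} + 31 \cdot \frac{1}{18} = - \frac{1}{4} + \frac{31}{18} = \frac{53}{36} \approx 1.4722$)
$P{\left(Y \right)} = 32 + 4 Y$
$t{\left(k \right)} = 1$
$\left(77 + \left(Z - t{\left(P{\left(T \right)} \right)}\right)\right)^{2} = \left(77 + \left(\frac{53}{36} - 1\right)\right)^{2} = \left(77 + \frac{17}{36}\right)^{2} = \left(\frac{2789}{36}\right)^{2} = \frac{7778521}{1296}$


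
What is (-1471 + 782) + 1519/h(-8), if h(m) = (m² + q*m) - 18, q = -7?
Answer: -68759/102 ≈ -674.11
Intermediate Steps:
h(m) = -18 + m² - 7*m (h(m) = (m² - 7*m) - 18 = -18 + m² - 7*m)
(-1471 + 782) + 1519/h(-8) = (-1471 + 782) + 1519/(-18 + (-8)² - 7*(-8)) = -689 + 1519/(-18 + 64 + 56) = -689 + 1519/102 = -68759/102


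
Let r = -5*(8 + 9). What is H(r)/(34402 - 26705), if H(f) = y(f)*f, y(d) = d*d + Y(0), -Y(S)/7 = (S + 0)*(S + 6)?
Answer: -614125/7697 ≈ -79.788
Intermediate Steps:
Y(S) = -7*S*(6 + S) (Y(S) = -7*(S + 0)*(S + 6) = -7*S*(6 + S))
y(d) = d² (y(d) = d*d - 7*0*(6 + 0) = d² - 7*0*6 = d² + 0 = d²)
r = -85 (r = -5*17 = -85)
H(f) = f³ (H(f) = f²*f = f³)
H(r)/(34402 - 26705) = (-85)³/(34402 - 26705) = -614125/7697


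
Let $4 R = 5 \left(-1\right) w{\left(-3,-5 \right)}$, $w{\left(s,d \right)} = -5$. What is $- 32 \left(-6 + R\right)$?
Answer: $-8$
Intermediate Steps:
$R = \frac{25}{4}$ ($R = \frac{5 \left(-1\right) \left(-5\right)}{4} = \frac{\left(-5\right) \left(-5\right)}{4} = \frac{1}{4} \cdot 25 = \frac{25}{4} \approx 6.25$)
$- 32 \left(-6 + R\right) = - 32 \left(-6 + \frac{25}{4}\right) = \left(-32\right) \frac{1}{4} = -8$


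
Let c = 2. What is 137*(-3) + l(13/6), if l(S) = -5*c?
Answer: -421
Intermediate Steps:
l(S) = -10 (l(S) = -5*2 = -10)
137*(-3) + l(13/6) = 137*(-3) - 10 = -411 - 10 = -421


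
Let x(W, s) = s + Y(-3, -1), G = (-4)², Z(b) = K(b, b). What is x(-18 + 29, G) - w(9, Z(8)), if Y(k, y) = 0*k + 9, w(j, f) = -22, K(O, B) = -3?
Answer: 47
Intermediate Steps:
Z(b) = -3
G = 16
Y(k, y) = 9 (Y(k, y) = 0 + 9 = 9)
x(W, s) = 9 + s (x(W, s) = s + 9 = 9 + s)
x(-18 + 29, G) - w(9, Z(8)) = (9 + 16) - 1*(-22) = 25 + 22 = 47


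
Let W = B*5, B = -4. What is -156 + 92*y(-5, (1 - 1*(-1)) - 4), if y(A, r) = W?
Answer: -1996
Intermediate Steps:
W = -20 (W = -4*5 = -20)
y(A, r) = -20
-156 + 92*y(-5, (1 - 1*(-1)) - 4) = -156 + 92*(-20) = -156 - 1840 = -1996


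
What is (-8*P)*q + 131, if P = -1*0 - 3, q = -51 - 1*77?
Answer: -2941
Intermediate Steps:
q = -128 (q = -51 - 77 = -128)
P = -3 (P = 0 - 3 = -3)
(-8*P)*q + 131 = -8*(-3)*(-128) + 131 = 24*(-128) + 131 = -3072 + 131 = -2941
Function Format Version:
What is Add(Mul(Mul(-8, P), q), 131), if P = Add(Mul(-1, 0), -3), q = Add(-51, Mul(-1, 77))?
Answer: -2941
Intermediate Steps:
q = -128 (q = Add(-51, -77) = -128)
P = -3 (P = Add(0, -3) = -3)
Add(Mul(Mul(-8, P), q), 131) = Add(Mul(Mul(-8, -3), -128), 131) = Add(Mul(24, -128), 131) = Add(-3072, 131) = -2941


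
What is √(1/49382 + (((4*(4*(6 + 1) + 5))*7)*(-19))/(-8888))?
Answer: √12284177555855/2493791 ≈ 1.4054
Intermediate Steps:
√(1/49382 + (((4*(4*(6 + 1) + 5))*7)*(-19))/(-8888)) = √(1/49382 + (((4*(4*7 + 5))*7)*(-19))*(-1/8888)) = √(1/49382 + (((4*(28 + 5))*7)*(-19))*(-1/8888)) = √(1/49382 + (((4*33)*7)*(-19))*(-1/8888)) = √(1/49382 + ((132*7)*(-19))*(-1/8888)) = √(1/49382 + (924*(-19))*(-1/8888)) = √(1/49382 - 17556*(-1/8888)) = √(1/49382 + 399/202) = √(4925905/2493791) = √12284177555855/2493791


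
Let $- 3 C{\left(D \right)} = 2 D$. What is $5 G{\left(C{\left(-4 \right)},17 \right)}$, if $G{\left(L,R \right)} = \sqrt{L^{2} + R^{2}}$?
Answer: $\frac{5 \sqrt{2665}}{3} \approx 86.039$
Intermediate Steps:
$C{\left(D \right)} = - \frac{2 D}{3}$
$5 G{\left(C{\left(-4 \right)},17 \right)} = 5 \sqrt{\left(\left(- \frac{2}{3}\right) \left(-4\right)\right)^{2} + 17^{2}} = 5 \sqrt{\left(\frac{8}{3}\right)^{2} + 289} = 5 \sqrt{\frac{64}{9} + 289} = 5 \sqrt{\frac{2665}{9}} = 5 \frac{\sqrt{2665}}{3} = \frac{5 \sqrt{2665}}{3}$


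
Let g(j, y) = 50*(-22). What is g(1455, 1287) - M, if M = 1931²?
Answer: -3729861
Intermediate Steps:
g(j, y) = -1100
M = 3728761
g(1455, 1287) - M = -1100 - 1*3728761 = -1100 - 3728761 = -3729861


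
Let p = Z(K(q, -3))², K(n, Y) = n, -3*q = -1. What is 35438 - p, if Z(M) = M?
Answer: 318941/9 ≈ 35438.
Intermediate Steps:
q = ⅓ (q = -⅓*(-1) = ⅓ ≈ 0.33333)
p = ⅑ (p = (⅓)² = ⅑ ≈ 0.11111)
35438 - p = 35438 - 1*⅑ = 35438 - ⅑ = 318941/9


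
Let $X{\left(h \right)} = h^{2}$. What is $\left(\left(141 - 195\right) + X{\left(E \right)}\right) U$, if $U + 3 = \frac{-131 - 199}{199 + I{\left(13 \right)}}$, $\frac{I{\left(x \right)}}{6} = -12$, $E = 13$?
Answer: $- \frac{81765}{127} \approx -643.82$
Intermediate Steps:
$I{\left(x \right)} = -72$ ($I{\left(x \right)} = 6 \left(-12\right) = -72$)
$U = - \frac{711}{127}$ ($U = -3 + \frac{-131 - 199}{199 - 72} = -3 - \frac{330}{127} = - \frac{711}{127} \approx -5.5984$)
$\left(\left(141 - 195\right) + X{\left(E \right)}\right) U = \left(\left(141 - 195\right) + 13^{2}\right) \left(- \frac{711}{127}\right) = \left(\left(141 - 195\right) + 169\right) \left(- \frac{711}{127}\right) = \left(-54 + 169\right) \left(- \frac{711}{127}\right) = 115 \left(- \frac{711}{127}\right) = - \frac{81765}{127}$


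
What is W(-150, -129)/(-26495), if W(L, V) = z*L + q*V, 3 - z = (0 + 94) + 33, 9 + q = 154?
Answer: 3/757 ≈ 0.0039630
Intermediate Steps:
q = 145 (q = -9 + 154 = 145)
z = -124 (z = 3 - ((0 + 94) + 33) = 3 - (94 + 33) = 3 - 1*127 = 3 - 127 = -124)
W(L, V) = -124*L + 145*V
W(-150, -129)/(-26495) = (-124*(-150) + 145*(-129))/(-26495) = (18600 - 18705)*(-1/26495) = -105*(-1/26495) = 3/757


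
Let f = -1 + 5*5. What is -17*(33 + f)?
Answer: -969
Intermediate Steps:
f = 24 (f = -1 + 25 = 24)
-17*(33 + f) = -17*(33 + 24) = -17*57 = -969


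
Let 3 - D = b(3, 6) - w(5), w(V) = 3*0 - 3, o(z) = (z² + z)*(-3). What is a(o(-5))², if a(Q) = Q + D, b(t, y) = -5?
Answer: 3025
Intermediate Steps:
o(z) = -3*z - 3*z² (o(z) = (z + z²)*(-3) = -3*z - 3*z²)
w(V) = -3 (w(V) = 0 - 3 = -3)
D = 5 (D = 3 - (-5 - 1*(-3)) = 3 - (-5 + 3) = 3 - 1*(-2) = 3 + 2 = 5)
a(Q) = 5 + Q (a(Q) = Q + 5 = 5 + Q)
a(o(-5))² = (5 - 3*(-5)*(1 - 5))² = (5 - 3*(-5)*(-4))² = (5 - 60)² = (-55)² = 3025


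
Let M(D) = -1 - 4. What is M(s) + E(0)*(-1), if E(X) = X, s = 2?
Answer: -5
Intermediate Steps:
M(D) = -5
M(s) + E(0)*(-1) = -5 + 0*(-1) = -5 + 0 = -5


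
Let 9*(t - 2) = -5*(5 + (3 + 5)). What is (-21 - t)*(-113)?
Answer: 16046/9 ≈ 1782.9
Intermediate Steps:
t = -47/9 (t = 2 + (-5*(5 + (3 + 5)))/9 = 2 + (-5*(5 + 8))/9 = 2 + (-5*13)/9 = 2 + (⅑)*(-65) = 2 - 65/9 = -47/9 ≈ -5.2222)
(-21 - t)*(-113) = (-21 - 1*(-47/9))*(-113) = (-21 + 47/9)*(-113) = -142/9*(-113) = 16046/9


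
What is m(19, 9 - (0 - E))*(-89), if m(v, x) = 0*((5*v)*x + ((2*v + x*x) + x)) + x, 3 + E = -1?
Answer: -445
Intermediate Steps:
E = -4 (E = -3 - 1 = -4)
m(v, x) = x (m(v, x) = 0*(5*v*x + ((2*v + x²) + x)) + x = 0*(5*v*x + ((x² + 2*v) + x)) + x = 0*(5*v*x + (x + x² + 2*v)) + x = 0*(x + x² + 2*v + 5*v*x) + x = 0 + x = x)
m(19, 9 - (0 - E))*(-89) = (9 - (0 - 1*(-4)))*(-89) = (9 - (0 + 4))*(-89) = (9 - 1*4)*(-89) = (9 - 4)*(-89) = 5*(-89) = -445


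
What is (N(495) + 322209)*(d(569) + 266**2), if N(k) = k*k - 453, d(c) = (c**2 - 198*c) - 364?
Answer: 159543750471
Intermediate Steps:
d(c) = -364 + c**2 - 198*c
N(k) = -453 + k**2 (N(k) = k**2 - 453 = -453 + k**2)
(N(495) + 322209)*(d(569) + 266**2) = ((-453 + 495**2) + 322209)*((-364 + 569**2 - 198*569) + 266**2) = ((-453 + 245025) + 322209)*((-364 + 323761 - 112662) + 70756) = (244572 + 322209)*(210735 + 70756) = 566781*281491 = 159543750471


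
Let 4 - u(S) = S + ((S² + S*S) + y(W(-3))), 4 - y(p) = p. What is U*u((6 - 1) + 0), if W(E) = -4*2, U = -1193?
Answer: 75159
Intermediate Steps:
W(E) = -8
y(p) = 4 - p
u(S) = -8 - S - 2*S² (u(S) = 4 - (S + ((S² + S*S) + (4 - 1*(-8)))) = 4 - (S + ((S² + S²) + (4 + 8))) = 4 - (S + (2*S² + 12)) = 4 - (S + (12 + 2*S²)) = 4 - (12 + S + 2*S²) = 4 + (-12 - S - 2*S²) = -8 - S - 2*S²)
U*u((6 - 1) + 0) = -1193*(-8 - ((6 - 1) + 0) - 2*((6 - 1) + 0)²) = -1193*(-8 - (5 + 0) - 2*(5 + 0)²) = -1193*(-8 - 1*5 - 2*5²) = -1193*(-8 - 5 - 2*25) = -1193*(-8 - 5 - 50) = -1193*(-63) = 75159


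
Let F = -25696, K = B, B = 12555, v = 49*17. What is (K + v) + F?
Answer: -12308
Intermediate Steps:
v = 833
K = 12555
(K + v) + F = (12555 + 833) - 25696 = 13388 - 25696 = -12308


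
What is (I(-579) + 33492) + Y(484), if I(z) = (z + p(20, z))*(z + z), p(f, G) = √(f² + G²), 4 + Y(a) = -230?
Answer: 703740 - 1158*√335641 ≈ 32858.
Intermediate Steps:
Y(a) = -234 (Y(a) = -4 - 230 = -234)
p(f, G) = √(G² + f²)
I(z) = 2*z*(z + √(400 + z²)) (I(z) = (z + √(z² + 20²))*(z + z) = (z + √(z² + 400))*(2*z) = (z + √(400 + z²))*(2*z) = 2*z*(z + √(400 + z²)))
(I(-579) + 33492) + Y(484) = (2*(-579)*(-579 + √(400 + (-579)²)) + 33492) - 234 = (2*(-579)*(-579 + √(400 + 335241)) + 33492) - 234 = (2*(-579)*(-579 + √335641) + 33492) - 234 = ((670482 - 1158*√335641) + 33492) - 234 = (703974 - 1158*√335641) - 234 = 703740 - 1158*√335641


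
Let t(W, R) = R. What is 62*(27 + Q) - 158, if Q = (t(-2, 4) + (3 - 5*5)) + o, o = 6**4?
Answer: 80752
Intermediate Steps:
o = 1296
Q = 1278 (Q = (4 + (3 - 5*5)) + 1296 = (4 + (3 - 25)) + 1296 = (4 - 22) + 1296 = -18 + 1296 = 1278)
62*(27 + Q) - 158 = 62*(27 + 1278) - 158 = 62*1305 - 158 = 80910 - 158 = 80752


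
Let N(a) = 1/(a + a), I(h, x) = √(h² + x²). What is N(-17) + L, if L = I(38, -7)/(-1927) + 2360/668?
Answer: 19893/5678 - √1493/1927 ≈ 3.4835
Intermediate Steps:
N(a) = 1/(2*a)
L = 590/167 - √1493/1927 (L = √(38² + (-7)²)/(-1927) + 2360/668 = √(1444 + 49)*(-1/1927) + 2360*(1/668) = √1493*(-1/1927) + 590/167 = -√1493/1927 + 590/167 = 590/167 - √1493/1927 ≈ 3.5129)
N(-17) + L = (½)/(-17) + (590/167 - √1493/1927) = (½)*(-1/17) + (590/167 - √1493/1927) = -1/34 + (590/167 - √1493/1927) = 19893/5678 - √1493/1927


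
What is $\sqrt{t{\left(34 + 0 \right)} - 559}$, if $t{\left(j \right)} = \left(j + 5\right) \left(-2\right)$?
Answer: $7 i \sqrt{13} \approx 25.239 i$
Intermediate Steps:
$t{\left(j \right)} = -10 - 2 j$ ($t{\left(j \right)} = \left(5 + j\right) \left(-2\right) = -10 - 2 j$)
$\sqrt{t{\left(34 + 0 \right)} - 559} = \sqrt{\left(-10 - 2 \left(34 + 0\right)\right) - 559} = \sqrt{\left(-10 - 68\right) - 559} = \sqrt{-78 - 559} = \sqrt{-637} = 7 i \sqrt{13}$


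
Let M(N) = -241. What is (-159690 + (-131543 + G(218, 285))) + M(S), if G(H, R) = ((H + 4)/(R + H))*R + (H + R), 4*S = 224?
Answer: -146295143/503 ≈ -2.9085e+5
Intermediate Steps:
S = 56 (S = (¼)*224 = 56)
G(H, R) = H + R + R*(4 + H)/(H + R) (G(H, R) = ((4 + H)/(H + R))*R + (H + R) = R*(4 + H)/(H + R) + (H + R) = H + R + R*(4 + H)/(H + R))
(-159690 + (-131543 + G(218, 285))) + M(S) = (-159690 + (-131543 + (218² + 285² + 4*285 + 3*218*285)/(218 + 285))) - 241 = (-159690 + (-131543 + (47524 + 81225 + 1140 + 186390)/503)) - 241 = (-159690 + (-131543 + (1/503)*316279)) - 241 = (-159690 + (-131543 + 316279/503)) - 241 = (-159690 - 65849850/503) - 241 = -146173920/503 - 241 = -146295143/503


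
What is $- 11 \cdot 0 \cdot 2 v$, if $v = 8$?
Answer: $0$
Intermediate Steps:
$- 11 \cdot 0 \cdot 2 v = - 11 \cdot 0 \cdot 2 \cdot 8 = \left(-11\right) 0 \cdot 8 = 0 \cdot 8 = 0$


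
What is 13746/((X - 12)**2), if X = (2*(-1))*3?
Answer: 2291/54 ≈ 42.426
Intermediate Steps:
X = -6 (X = -2*3 = -6)
13746/((X - 12)**2) = 13746/((-6 - 12)**2) = 13746/((-18)**2) = 13746/324 = 13746*(1/324) = 2291/54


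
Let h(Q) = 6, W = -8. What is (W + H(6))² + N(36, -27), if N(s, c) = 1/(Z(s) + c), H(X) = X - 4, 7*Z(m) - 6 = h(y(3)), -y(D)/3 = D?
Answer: 6365/177 ≈ 35.960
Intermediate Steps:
y(D) = -3*D
Z(m) = 12/7 (Z(m) = 6/7 + (⅐)*6 = 6/7 + 6/7 = 12/7)
H(X) = -4 + X
N(s, c) = 1/(12/7 + c)
(W + H(6))² + N(36, -27) = (-8 + (-4 + 6))² + 7/(12 + 7*(-27)) = (-8 + 2)² + 7/(12 - 189) = (-6)² + 7/(-177) = 36 + 7*(-1/177) = 36 - 7/177 = 6365/177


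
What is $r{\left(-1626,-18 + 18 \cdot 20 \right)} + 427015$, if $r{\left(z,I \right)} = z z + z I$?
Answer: $2514799$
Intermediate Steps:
$r{\left(z,I \right)} = z^{2} + I z$
$r{\left(-1626,-18 + 18 \cdot 20 \right)} + 427015 = - 1626 \left(\left(-18 + 18 \cdot 20\right) - 1626\right) + 427015 = - 1626 \left(\left(-18 + 360\right) - 1626\right) + 427015 = - 1626 \left(342 - 1626\right) + 427015 = \left(-1626\right) \left(-1284\right) + 427015 = 2087784 + 427015 = 2514799$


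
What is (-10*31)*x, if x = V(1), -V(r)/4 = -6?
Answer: -7440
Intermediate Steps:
V(r) = 24 (V(r) = -4*(-6) = 24)
x = 24
(-10*31)*x = -10*31*24 = -310*24 = -7440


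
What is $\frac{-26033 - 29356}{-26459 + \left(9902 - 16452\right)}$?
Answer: $\frac{18463}{11003} \approx 1.678$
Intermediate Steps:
$\frac{-26033 - 29356}{-26459 + \left(9902 - 16452\right)} = - \frac{55389}{-26459 - 6550} = - \frac{55389}{-33009} = \left(-55389\right) \left(- \frac{1}{33009}\right) = \frac{18463}{11003}$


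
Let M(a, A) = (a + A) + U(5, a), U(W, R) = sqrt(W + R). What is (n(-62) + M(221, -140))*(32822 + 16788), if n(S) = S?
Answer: 942590 + 49610*sqrt(226) ≈ 1.6884e+6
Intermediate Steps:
U(W, R) = sqrt(R + W)
M(a, A) = A + a + sqrt(5 + a) (M(a, A) = (a + A) + sqrt(a + 5) = (A + a) + sqrt(5 + a) = A + a + sqrt(5 + a))
(n(-62) + M(221, -140))*(32822 + 16788) = (-62 + (-140 + 221 + sqrt(5 + 221)))*(32822 + 16788) = (-62 + (-140 + 221 + sqrt(226)))*49610 = (-62 + (81 + sqrt(226)))*49610 = (19 + sqrt(226))*49610 = 942590 + 49610*sqrt(226)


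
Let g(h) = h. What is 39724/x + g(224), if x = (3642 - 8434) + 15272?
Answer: 596811/2620 ≈ 227.79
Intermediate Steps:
x = 10480 (x = -4792 + 15272 = 10480)
39724/x + g(224) = 39724/10480 + 224 = 39724*(1/10480) + 224 = 9931/2620 + 224 = 596811/2620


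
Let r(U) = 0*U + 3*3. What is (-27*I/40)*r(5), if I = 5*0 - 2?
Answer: 243/20 ≈ 12.150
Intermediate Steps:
I = -2 (I = 0 - 2 = -2)
r(U) = 9 (r(U) = 0 + 9 = 9)
(-27*I/40)*r(5) = -(-54)/40*9 = -27*(-1/20)*9 = (27/20)*9 = 243/20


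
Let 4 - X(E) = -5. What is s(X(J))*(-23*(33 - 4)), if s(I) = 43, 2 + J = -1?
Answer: -28681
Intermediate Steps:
J = -3 (J = -2 - 1 = -3)
X(E) = 9 (X(E) = 4 - 1*(-5) = 4 + 5 = 9)
s(X(J))*(-23*(33 - 4)) = 43*(-23*(33 - 4)) = 43*(-23*29) = 43*(-667) = -28681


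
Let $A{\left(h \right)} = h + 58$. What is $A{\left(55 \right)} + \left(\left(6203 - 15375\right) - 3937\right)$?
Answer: $-12996$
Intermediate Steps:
$A{\left(h \right)} = 58 + h$
$A{\left(55 \right)} + \left(\left(6203 - 15375\right) - 3937\right) = \left(58 + 55\right) + \left(\left(6203 - 15375\right) - 3937\right) = 113 - 13109 = -12996$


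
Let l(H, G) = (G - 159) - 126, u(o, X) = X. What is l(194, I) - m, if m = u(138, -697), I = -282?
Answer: 130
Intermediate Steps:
l(H, G) = -285 + G (l(H, G) = (-159 + G) - 126 = -285 + G)
m = -697
l(194, I) - m = (-285 - 282) - 1*(-697) = -567 + 697 = 130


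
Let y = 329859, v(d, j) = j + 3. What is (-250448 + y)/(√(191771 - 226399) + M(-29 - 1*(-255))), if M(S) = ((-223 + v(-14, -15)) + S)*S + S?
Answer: -35893772/825873 - 79411*I*√8657/1651746 ≈ -43.462 - 4.4732*I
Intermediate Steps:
v(d, j) = 3 + j
M(S) = S + S*(-235 + S) (M(S) = ((-223 + (3 - 15)) + S)*S + S = ((-223 - 12) + S)*S + S = (-235 + S)*S + S = S*(-235 + S) + S = S + S*(-235 + S))
(-250448 + y)/(√(191771 - 226399) + M(-29 - 1*(-255))) = (-250448 + 329859)/(√(191771 - 226399) + (-29 - 1*(-255))*(-234 + (-29 - 1*(-255)))) = 79411/(√(-34628) + (-29 + 255)*(-234 + (-29 + 255))) = 79411/(2*I*√8657 + 226*(-234 + 226)) = 79411/(2*I*√8657 + 226*(-8)) = 79411/(2*I*√8657 - 1808) = 79411/(-1808 + 2*I*√8657)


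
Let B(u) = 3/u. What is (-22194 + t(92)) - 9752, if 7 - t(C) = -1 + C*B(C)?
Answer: -31941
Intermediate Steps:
t(C) = 5 (t(C) = 7 - (-1 + C*(3/C)) = 7 - (-1 + 3) = 7 - 1*2 = 7 - 2 = 5)
(-22194 + t(92)) - 9752 = (-22194 + 5) - 9752 = -22189 - 9752 = -31941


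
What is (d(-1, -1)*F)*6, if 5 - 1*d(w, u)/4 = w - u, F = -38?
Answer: -4560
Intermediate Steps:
d(w, u) = 20 - 4*w + 4*u (d(w, u) = 20 - 4*(w - u) = 20 + (-4*w + 4*u) = 20 - 4*w + 4*u)
(d(-1, -1)*F)*6 = ((20 - 4*(-1) + 4*(-1))*(-38))*6 = ((20 + 4 - 4)*(-38))*6 = (20*(-38))*6 = -760*6 = -4560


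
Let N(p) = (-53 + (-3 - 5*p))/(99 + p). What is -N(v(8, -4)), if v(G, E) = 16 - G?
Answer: 96/107 ≈ 0.89720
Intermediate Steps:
N(p) = (-56 - 5*p)/(99 + p)
-N(v(8, -4)) = -(-56 - 5*(16 - 1*8))/(99 + (16 - 1*8)) = -(-56 - 5*(16 - 8))/(99 + (16 - 8)) = -(-56 - 5*8)/(99 + 8) = -(-56 - 40)/107 = -(-96)/107 = -1*(-96/107) = 96/107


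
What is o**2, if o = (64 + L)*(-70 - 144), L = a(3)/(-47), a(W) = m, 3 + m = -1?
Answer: 415467906624/2209 ≈ 1.8808e+8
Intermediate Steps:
m = -4 (m = -3 - 1 = -4)
a(W) = -4
L = 4/47 (L = -4/(-47) = -4*(-1/47) = 4/47 ≈ 0.085106)
o = -644568/47 (o = (64 + 4/47)*(-70 - 144) = (3012/47)*(-214) = -644568/47 ≈ -13714.)
o**2 = (-644568/47)**2 = 415467906624/2209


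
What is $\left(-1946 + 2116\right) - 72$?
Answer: $98$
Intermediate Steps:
$\left(-1946 + 2116\right) - 72 = 170 - 72 = 98$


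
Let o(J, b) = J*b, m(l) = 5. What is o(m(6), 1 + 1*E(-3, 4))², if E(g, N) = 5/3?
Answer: 1600/9 ≈ 177.78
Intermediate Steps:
E(g, N) = 5/3 (E(g, N) = 5*(⅓) = 5/3)
o(m(6), 1 + 1*E(-3, 4))² = (5*(1 + 1*(5/3)))² = (5*(1 + 5/3))² = (5*(8/3))² = (40/3)² = 1600/9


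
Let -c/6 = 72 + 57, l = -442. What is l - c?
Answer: 332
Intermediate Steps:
c = -774 (c = -6*(72 + 57) = -6*129 = -774)
l - c = -442 - 1*(-774) = -442 + 774 = 332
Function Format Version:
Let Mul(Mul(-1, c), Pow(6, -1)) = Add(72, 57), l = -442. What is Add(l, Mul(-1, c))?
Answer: 332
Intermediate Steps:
c = -774 (c = Mul(-6, Add(72, 57)) = Mul(-6, 129) = -774)
Add(l, Mul(-1, c)) = Add(-442, Mul(-1, -774)) = Add(-442, 774) = 332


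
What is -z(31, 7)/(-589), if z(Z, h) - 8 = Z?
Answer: 39/589 ≈ 0.066214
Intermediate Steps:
z(Z, h) = 8 + Z
-z(31, 7)/(-589) = -(8 + 31)/(-589) = -39*(-1)/589 = -1*(-39/589) = 39/589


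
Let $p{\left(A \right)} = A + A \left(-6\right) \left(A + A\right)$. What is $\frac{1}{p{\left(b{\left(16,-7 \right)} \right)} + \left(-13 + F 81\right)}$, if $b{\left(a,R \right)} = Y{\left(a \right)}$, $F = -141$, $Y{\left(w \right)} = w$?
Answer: $- \frac{1}{14490} \approx -6.9013 \cdot 10^{-5}$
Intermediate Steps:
$b{\left(a,R \right)} = a$
$p{\left(A \right)} = A - 12 A^{2}$ ($p{\left(A \right)} = A + - 6 A 2 A = A - 12 A^{2}$)
$\frac{1}{p{\left(b{\left(16,-7 \right)} \right)} + \left(-13 + F 81\right)} = \frac{1}{16 \left(1 - 192\right) - 11434} = \frac{1}{16 \left(-191\right) - 11434} = \frac{1}{-3056 - 11434} = \frac{1}{-14490} = - \frac{1}{14490}$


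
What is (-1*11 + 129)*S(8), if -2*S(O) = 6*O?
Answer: -2832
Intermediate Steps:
S(O) = -3*O
(-1*11 + 129)*S(8) = (-1*11 + 129)*(-3*8) = (-11 + 129)*(-24) = 118*(-24) = -2832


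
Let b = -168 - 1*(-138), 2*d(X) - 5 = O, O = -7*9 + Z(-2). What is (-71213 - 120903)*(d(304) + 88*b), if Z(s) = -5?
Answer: 513237894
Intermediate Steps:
O = -68 (O = -7*9 - 5 = -63 - 5 = -68)
d(X) = -63/2 (d(X) = 5/2 + (½)*(-68) = 5/2 - 34 = -63/2)
b = -30 (b = -168 + 138 = -30)
(-71213 - 120903)*(d(304) + 88*b) = (-71213 - 120903)*(-63/2 + 88*(-30)) = -192116*(-63/2 - 2640) = -192116*(-5343/2) = 513237894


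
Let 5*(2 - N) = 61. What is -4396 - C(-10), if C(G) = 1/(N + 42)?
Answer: -698969/159 ≈ -4396.0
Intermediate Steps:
N = -51/5 (N = 2 - ⅕*61 = 2 - 61/5 = -51/5 ≈ -10.200)
C(G) = 5/159 (C(G) = 1/(-51/5 + 42) = 1/(159/5) = 5/159)
-4396 - C(-10) = -4396 - 1*5/159 = -4396 - 5/159 = -698969/159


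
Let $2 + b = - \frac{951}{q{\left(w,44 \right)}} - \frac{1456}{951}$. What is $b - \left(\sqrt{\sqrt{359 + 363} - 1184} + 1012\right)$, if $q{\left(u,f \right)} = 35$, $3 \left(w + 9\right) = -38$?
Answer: $- \frac{34706351}{33285} - i \sqrt{1184 - 19 \sqrt{2}} \approx -1042.7 - 34.017 i$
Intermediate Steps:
$w = - \frac{65}{3}$ ($w = -9 + \frac{1}{3} \left(-38\right) = -9 - \frac{38}{3} = - \frac{65}{3} \approx -21.667$)
$b = - \frac{1021931}{33285}$ ($b = -2 - \left(\frac{951}{35} + \frac{1456}{951}\right) = -2 - \frac{955361}{33285} = - \frac{1021931}{33285} \approx -30.702$)
$b - \left(\sqrt{\sqrt{359 + 363} - 1184} + 1012\right) = - \frac{1021931}{33285} - \left(\sqrt{\sqrt{359 + 363} - 1184} + 1012\right) = - \frac{1021931}{33285} - \left(\sqrt{\sqrt{722} - 1184} + 1012\right) = - \frac{1021931}{33285} - \left(\sqrt{19 \sqrt{2} - 1184} + 1012\right) = - \frac{1021931}{33285} - \left(\sqrt{-1184 + 19 \sqrt{2}} + 1012\right) = - \frac{1021931}{33285} - \left(1012 + \sqrt{-1184 + 19 \sqrt{2}}\right) = - \frac{34706351}{33285} - \sqrt{-1184 + 19 \sqrt{2}}$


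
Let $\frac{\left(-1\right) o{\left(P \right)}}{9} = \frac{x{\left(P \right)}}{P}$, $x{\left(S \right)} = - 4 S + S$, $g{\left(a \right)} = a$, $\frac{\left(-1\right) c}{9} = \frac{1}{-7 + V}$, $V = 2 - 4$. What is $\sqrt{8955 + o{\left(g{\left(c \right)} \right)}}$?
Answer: $3 \sqrt{998} \approx 94.773$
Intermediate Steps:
$V = -2$
$c = 1$ ($c = - \frac{9}{-7 - 2} = - \frac{9}{-9} = \left(-9\right) \left(- \frac{1}{9}\right) = 1$)
$x{\left(S \right)} = - 3 S$
$o{\left(P \right)} = 27$ ($o{\left(P \right)} = - 9 \frac{\left(-3\right) P}{P} = \left(-9\right) \left(-3\right) = 27$)
$\sqrt{8955 + o{\left(g{\left(c \right)} \right)}} = \sqrt{8955 + 27} = \sqrt{8982} = 3 \sqrt{998}$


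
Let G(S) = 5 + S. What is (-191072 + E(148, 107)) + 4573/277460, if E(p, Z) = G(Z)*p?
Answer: -48415655587/277460 ≈ -1.7450e+5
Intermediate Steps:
E(p, Z) = p*(5 + Z) (E(p, Z) = (5 + Z)*p = p*(5 + Z))
(-191072 + E(148, 107)) + 4573/277460 = (-191072 + 148*(5 + 107)) + 4573/277460 = (-191072 + 148*112) + 4573*(1/277460) = (-191072 + 16576) + 4573/277460 = -174496 + 4573/277460 = -48415655587/277460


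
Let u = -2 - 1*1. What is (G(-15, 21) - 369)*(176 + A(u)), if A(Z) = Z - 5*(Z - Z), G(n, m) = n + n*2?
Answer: -71622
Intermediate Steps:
G(n, m) = 3*n (G(n, m) = n + 2*n = 3*n)
u = -3 (u = -2 - 1 = -3)
A(Z) = Z (A(Z) = Z - 5*0 = Z + 0 = Z)
(G(-15, 21) - 369)*(176 + A(u)) = (3*(-15) - 369)*(176 - 3) = (-45 - 369)*173 = -414*173 = -71622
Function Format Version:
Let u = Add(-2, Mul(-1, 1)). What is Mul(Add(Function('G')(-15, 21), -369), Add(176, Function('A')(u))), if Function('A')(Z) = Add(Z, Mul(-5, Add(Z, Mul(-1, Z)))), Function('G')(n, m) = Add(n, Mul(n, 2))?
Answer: -71622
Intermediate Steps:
Function('G')(n, m) = Mul(3, n) (Function('G')(n, m) = Add(n, Mul(2, n)) = Mul(3, n))
u = -3 (u = Add(-2, -1) = -3)
Function('A')(Z) = Z (Function('A')(Z) = Add(Z, Mul(-5, 0)) = Add(Z, 0) = Z)
Mul(Add(Function('G')(-15, 21), -369), Add(176, Function('A')(u))) = Mul(Add(Mul(3, -15), -369), Add(176, -3)) = Mul(Add(-45, -369), 173) = Mul(-414, 173) = -71622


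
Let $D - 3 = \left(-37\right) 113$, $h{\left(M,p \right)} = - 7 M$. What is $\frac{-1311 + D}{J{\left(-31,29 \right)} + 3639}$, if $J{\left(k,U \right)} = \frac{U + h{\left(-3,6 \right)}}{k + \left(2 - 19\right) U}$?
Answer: $- \frac{1438118}{953393} \approx -1.5084$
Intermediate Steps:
$D = -4178$ ($D = 3 - 4181 = -4178$)
$J{\left(k,U \right)} = \frac{21 + U}{k - 17 U}$ ($J{\left(k,U \right)} = \frac{U - -21}{k + \left(2 - 19\right) U} = \frac{U + 21}{k + \left(2 - 19\right) U} = \frac{21 + U}{k - 17 U}$)
$\frac{-1311 + D}{J{\left(-31,29 \right)} + 3639} = \frac{-1311 - 4178}{\frac{21 + 29}{-31 - 493} + 3639} = - \frac{5489}{\frac{1}{-31 - 493} \cdot 50 + 3639} = - \frac{5489}{\frac{1}{-524} \cdot 50 + 3639} = - \frac{5489}{\left(- \frac{1}{524}\right) 50 + 3639} = - \frac{5489}{- \frac{25}{262} + 3639} = - \frac{5489}{\frac{953393}{262}} = \left(-5489\right) \frac{262}{953393} = - \frac{1438118}{953393}$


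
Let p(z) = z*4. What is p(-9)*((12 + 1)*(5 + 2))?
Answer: -3276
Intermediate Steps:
p(z) = 4*z
p(-9)*((12 + 1)*(5 + 2)) = (4*(-9))*((12 + 1)*(5 + 2)) = -468*7 = -36*91 = -3276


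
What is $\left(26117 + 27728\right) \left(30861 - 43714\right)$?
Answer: $-692069785$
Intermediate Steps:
$\left(26117 + 27728\right) \left(30861 - 43714\right) = 53845 \left(-12853\right) = -692069785$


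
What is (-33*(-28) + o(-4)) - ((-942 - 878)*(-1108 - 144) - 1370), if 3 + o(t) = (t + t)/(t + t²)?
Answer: -6829049/3 ≈ -2.2763e+6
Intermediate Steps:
o(t) = -3 + 2*t/(t + t²) (o(t) = -3 + (t + t)/(t + t²) = -3 + (2*t)/(t + t²) = -3 + 2*t/(t + t²))
(-33*(-28) + o(-4)) - ((-942 - 878)*(-1108 - 144) - 1370) = (-33*(-28) + (-1 - 3*(-4))/(1 - 4)) - ((-942 - 878)*(-1108 - 144) - 1370) = (924 + (-1 + 12)/(-3)) - (-1820*(-1252) - 1370) = (924 - ⅓*11) - (2278640 - 1370) = (924 - 11/3) - 1*2277270 = 2761/3 - 2277270 = -6829049/3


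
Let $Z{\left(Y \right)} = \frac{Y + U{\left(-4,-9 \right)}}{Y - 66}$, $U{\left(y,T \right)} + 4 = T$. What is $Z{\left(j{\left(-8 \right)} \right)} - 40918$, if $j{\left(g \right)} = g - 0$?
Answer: $- \frac{3027911}{74} \approx -40918.0$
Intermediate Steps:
$U{\left(y,T \right)} = -4 + T$
$j{\left(g \right)} = g$ ($j{\left(g \right)} = g + 0 = g$)
$Z{\left(Y \right)} = \frac{-13 + Y}{-66 + Y}$ ($Z{\left(Y \right)} = \frac{Y - 13}{Y - 66} = \frac{Y - 13}{-66 + Y} = \frac{-13 + Y}{-66 + Y}$)
$Z{\left(j{\left(-8 \right)} \right)} - 40918 = \frac{-13 - 8}{-66 - 8} - 40918 = \frac{1}{-74} \left(-21\right) - 40918 = \left(- \frac{1}{74}\right) \left(-21\right) - 40918 = \frac{21}{74} - 40918 = - \frac{3027911}{74}$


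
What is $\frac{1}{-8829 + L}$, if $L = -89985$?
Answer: $- \frac{1}{98814} \approx -1.012 \cdot 10^{-5}$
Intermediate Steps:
$\frac{1}{-8829 + L} = \frac{1}{-8829 - 89985} = \frac{1}{-98814} = - \frac{1}{98814}$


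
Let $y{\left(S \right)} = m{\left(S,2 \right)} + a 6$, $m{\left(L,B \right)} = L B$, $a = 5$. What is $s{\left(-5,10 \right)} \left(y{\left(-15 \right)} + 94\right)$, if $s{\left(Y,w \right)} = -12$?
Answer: $-1128$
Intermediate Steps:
$m{\left(L,B \right)} = B L$
$y{\left(S \right)} = 30 + 2 S$ ($y{\left(S \right)} = 2 S + 5 \cdot 6 = 2 S + 30 = 30 + 2 S$)
$s{\left(-5,10 \right)} \left(y{\left(-15 \right)} + 94\right) = - 12 \left(\left(30 + 2 \left(-15\right)\right) + 94\right) = - 12 \left(\left(30 - 30\right) + 94\right) = - 12 \left(0 + 94\right) = \left(-12\right) 94 = -1128$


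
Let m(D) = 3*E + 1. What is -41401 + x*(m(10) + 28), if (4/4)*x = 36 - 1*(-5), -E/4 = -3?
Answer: -38736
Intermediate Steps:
E = 12 (E = -4*(-3) = 12)
m(D) = 37 (m(D) = 3*12 + 1 = 36 + 1 = 37)
x = 41 (x = 36 - 1*(-5) = 36 + 5 = 41)
-41401 + x*(m(10) + 28) = -41401 + 41*(37 + 28) = -41401 + 41*65 = -41401 + 2665 = -38736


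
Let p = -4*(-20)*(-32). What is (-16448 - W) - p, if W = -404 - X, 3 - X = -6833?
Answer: -6648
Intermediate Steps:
X = 6836 (X = 3 - 1*(-6833) = 3 + 6833 = 6836)
W = -7240 (W = -404 - 1*6836 = -404 - 6836 = -7240)
p = -2560 (p = 80*(-32) = -2560)
(-16448 - W) - p = (-16448 - 1*(-7240)) - 1*(-2560) = (-16448 + 7240) + 2560 = -9208 + 2560 = -6648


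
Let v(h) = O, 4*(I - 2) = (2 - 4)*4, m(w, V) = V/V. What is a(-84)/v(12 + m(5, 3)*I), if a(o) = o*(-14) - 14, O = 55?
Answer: 1162/55 ≈ 21.127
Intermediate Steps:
m(w, V) = 1
I = 0 (I = 2 + ((2 - 4)*4)/4 = 2 + (-2*4)/4 = 2 + (¼)*(-8) = 2 - 2 = 0)
v(h) = 55
a(o) = -14 - 14*o (a(o) = -14*o - 14 = -14 - 14*o)
a(-84)/v(12 + m(5, 3)*I) = (-14 - 14*(-84))/55 = (-14 + 1176)*(1/55) = 1162*(1/55) = 1162/55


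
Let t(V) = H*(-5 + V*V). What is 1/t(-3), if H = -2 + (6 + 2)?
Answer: 1/24 ≈ 0.041667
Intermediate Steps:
H = 6 (H = -2 + 8 = 6)
t(V) = -30 + 6*V² (t(V) = 6*(-5 + V*V) = 6*(-5 + V²) = -30 + 6*V²)
1/t(-3) = 1/(-30 + 6*(-3)²) = 1/(-30 + 6*9) = 1/(-30 + 54) = 1/24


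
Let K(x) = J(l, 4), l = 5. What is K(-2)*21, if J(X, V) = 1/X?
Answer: 21/5 ≈ 4.2000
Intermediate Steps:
K(x) = ⅕ (K(x) = 1/5 = ⅕)
K(-2)*21 = (⅕)*21 = 21/5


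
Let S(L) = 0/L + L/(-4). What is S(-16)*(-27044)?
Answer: -108176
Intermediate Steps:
S(L) = -L/4 (S(L) = 0 + L*(-¼) = 0 - L/4 = -L/4)
S(-16)*(-27044) = -¼*(-16)*(-27044) = 4*(-27044) = -108176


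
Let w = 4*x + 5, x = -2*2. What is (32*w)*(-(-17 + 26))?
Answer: 3168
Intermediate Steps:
x = -4
w = -11 (w = 4*(-4) + 5 = -16 + 5 = -11)
(32*w)*(-(-17 + 26)) = (32*(-11))*(-(-17 + 26)) = -(-352)*9 = -352*(-9) = 3168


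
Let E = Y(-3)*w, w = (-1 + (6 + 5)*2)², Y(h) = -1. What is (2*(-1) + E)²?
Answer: 196249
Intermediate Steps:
w = 441 (w = (-1 + 11*2)² = (-1 + 22)² = 21² = 441)
E = -441 (E = -1*441 = -441)
(2*(-1) + E)² = (2*(-1) - 441)² = (-2 - 441)² = (-443)² = 196249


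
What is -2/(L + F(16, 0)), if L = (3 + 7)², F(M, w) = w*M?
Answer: -1/50 ≈ -0.020000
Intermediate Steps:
F(M, w) = M*w
L = 100 (L = 10² = 100)
-2/(L + F(16, 0)) = -2/(100 + 16*0) = -2/(100 + 0) = -2/100 = (1/100)*(-2) = -1/50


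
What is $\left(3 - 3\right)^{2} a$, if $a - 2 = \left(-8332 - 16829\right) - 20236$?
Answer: $0$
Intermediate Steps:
$a = -45395$ ($a = 2 - 45397 = -45395$)
$\left(3 - 3\right)^{2} a = \left(3 - 3\right)^{2} \left(-45395\right) = 0^{2} \left(-45395\right) = 0 \left(-45395\right) = 0$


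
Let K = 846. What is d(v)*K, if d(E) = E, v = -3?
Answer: -2538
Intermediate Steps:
d(v)*K = -3*846 = -2538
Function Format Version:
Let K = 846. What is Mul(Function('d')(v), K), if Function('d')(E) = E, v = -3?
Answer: -2538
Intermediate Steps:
Mul(Function('d')(v), K) = Mul(-3, 846) = -2538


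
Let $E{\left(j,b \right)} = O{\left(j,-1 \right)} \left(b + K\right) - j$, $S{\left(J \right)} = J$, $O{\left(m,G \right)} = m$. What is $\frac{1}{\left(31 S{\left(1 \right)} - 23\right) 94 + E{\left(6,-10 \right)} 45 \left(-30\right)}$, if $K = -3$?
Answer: $\frac{1}{114152} \approx 8.7603 \cdot 10^{-6}$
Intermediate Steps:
$E{\left(j,b \right)} = - j + j \left(-3 + b\right)$ ($E{\left(j,b \right)} = j \left(b - 3\right) - j = j \left(-3 + b\right) - j = - j + j \left(-3 + b\right)$)
$\frac{1}{\left(31 S{\left(1 \right)} - 23\right) 94 + E{\left(6,-10 \right)} 45 \left(-30\right)} = \frac{1}{\left(31 \cdot 1 - 23\right) 94 + 6 \left(-4 - 10\right) 45 \left(-30\right)} = \frac{1}{\left(31 - 23\right) 94 + 6 \left(-14\right) 45 \left(-30\right)} = \frac{1}{8 \cdot 94 + \left(-84\right) 45 \left(-30\right)} = \frac{1}{752 - -113400} = \frac{1}{752 + 113400} = \frac{1}{114152}$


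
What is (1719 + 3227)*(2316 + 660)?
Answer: 14719296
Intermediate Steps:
(1719 + 3227)*(2316 + 660) = 4946*2976 = 14719296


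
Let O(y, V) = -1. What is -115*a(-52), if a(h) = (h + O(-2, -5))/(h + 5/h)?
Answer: -316940/2709 ≈ -117.00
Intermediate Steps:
a(h) = (-1 + h)/(h + 5/h) (a(h) = (h - 1)/(h + 5/h) = (-1 + h)/(h + 5/h))
-115*a(-52) = -(-5980)*(-1 - 52)/(5 + (-52)²) = -(-5980)*(-53)/(5 + 2704) = -(-5980)*(-53)/2709 = -115*2756/2709 = -316940/2709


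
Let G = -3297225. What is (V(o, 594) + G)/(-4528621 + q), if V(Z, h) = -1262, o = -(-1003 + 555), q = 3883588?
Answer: 3298487/645033 ≈ 5.1137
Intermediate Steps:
o = 448 (o = -1*(-448) = 448)
(V(o, 594) + G)/(-4528621 + q) = (-1262 - 3297225)/(-4528621 + 3883588) = -3298487/(-645033) = -3298487*(-1/645033) = 3298487/645033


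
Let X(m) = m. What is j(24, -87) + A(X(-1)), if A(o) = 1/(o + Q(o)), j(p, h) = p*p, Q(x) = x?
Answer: 1151/2 ≈ 575.50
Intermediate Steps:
j(p, h) = p**2
A(o) = 1/(2*o) (A(o) = 1/(o + o) = 1/(2*o))
j(24, -87) + A(X(-1)) = 24**2 + (1/2)/(-1) = 576 + (1/2)*(-1) = 576 - 1/2 = 1151/2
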